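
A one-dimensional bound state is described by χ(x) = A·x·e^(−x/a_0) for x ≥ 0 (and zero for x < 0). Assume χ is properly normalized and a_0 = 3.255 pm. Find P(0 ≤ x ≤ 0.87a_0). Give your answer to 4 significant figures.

P ≈ 0.2534

The probability is P = ∫ |χ|² dx over [0, 0.87a_0].
With A² fixed by ∫|χ|² = 1, i.e. A² = (a_0^3/4)^(−1), substitute and integrate.
Substituting u = x/a_0, A² and the length scale cancel in the ratio: P = ∫_{0}^{0.87} u^2·e^(-2·u) du / ∫_{0}^{∞} u^2·e^(-2·u) du.
Using ∫ u^2·e^(-2·u) du = -(2·u^2 + 2·u + 1)·e^(-2·u)/4, the numerator is ≈ 0.0633428 and the denominator is 1/4.
The result is P = 0.25337.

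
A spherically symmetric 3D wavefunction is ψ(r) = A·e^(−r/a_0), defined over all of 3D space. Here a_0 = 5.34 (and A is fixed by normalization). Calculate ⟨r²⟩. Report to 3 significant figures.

⟨r²⟩ = ∫ r^2 |ψ|² 4πr² dr over the full domain.
Using ∫₀^∞ rⁿ e^(−αr) dr = n!/αⁿ⁺¹, evaluating both integrals, ⟨r²⟩ = 3·a_0^2.
Putting a_0 = 5.34 gives 85.55.

⟨r^2⟩ ≈ 85.5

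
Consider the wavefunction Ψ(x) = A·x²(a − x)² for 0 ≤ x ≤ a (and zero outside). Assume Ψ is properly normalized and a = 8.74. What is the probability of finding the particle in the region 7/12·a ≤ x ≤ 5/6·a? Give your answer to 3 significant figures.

P ≈ 0.293

The probability is P = ∫ |Ψ|² dx over [7/12·a, 5/6·a].
With A² fixed by ∫|Ψ|² = 1, i.e. A² = (a^9/630)^(−1), substitute and integrate.
Substituting u = x/a, A² and the length scale cancel in the ratio: P = ∫_{7/12}^{5/6} u^4·(1 - u)^4 du / ∫_{0}^{1} u^4·(1 - u)^4 du.
An antiderivative of u^4·(1 - u)^4 is u^5·(70·u^4 - 315·u^3 + 540·u^2 - 420·u + 126)/630; evaluating from 7/12 to 5/6 gives ≈ 0.00046568, while the full integral is 1/630.
The result is P = 0.2934.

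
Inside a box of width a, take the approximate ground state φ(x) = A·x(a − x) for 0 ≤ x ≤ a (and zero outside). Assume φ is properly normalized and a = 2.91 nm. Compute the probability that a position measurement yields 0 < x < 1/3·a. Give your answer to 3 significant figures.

P ≈ 0.210

The probability is P = ∫ |φ|² dx over [0, 1/3·a].
Since A² = 1/(a^5/30), this is the region integral divided by the full normalization integral.
Let u = x/a; then A² and the length scale cancel, so P = ∫_{0}^{1/3} u^2·(1 - u)^2 du ÷ ∫_{0}^{1} u^2·(1 - u)^2 du.
With ∫ u^2·(1 - u)^2 du = u^3·(6·u^2 - 15·u + 10)/30 + C, the region integral is 17/2430 and the full one is 1/30.
Taking the ratio, P = 17/81.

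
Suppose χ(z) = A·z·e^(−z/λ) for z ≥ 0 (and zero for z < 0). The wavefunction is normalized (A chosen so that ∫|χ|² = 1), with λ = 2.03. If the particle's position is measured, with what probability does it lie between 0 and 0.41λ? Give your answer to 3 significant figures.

P = ∫_{0}^{0.41λ} |χ(z)|² dz.
Since A² = 1/(λ^3/4), this is the region integral divided by the full normalization integral.
Substituting u = z/λ, A² and the length scale cancel in the ratio: P = ∫_{0}^{0.41} u^2·e^(-2·u) du / ∫_{0}^{∞} u^2·e^(-2·u) du.
With ∫ u^2·e^(-2·u) du = -(2·u^2 + 2·u + 1)·e^(-2·u)/4 + C, the region integral is ≈ 0.012585 and the full one is 1/4.
This works out to P = 0.05034.

P ≈ 0.0503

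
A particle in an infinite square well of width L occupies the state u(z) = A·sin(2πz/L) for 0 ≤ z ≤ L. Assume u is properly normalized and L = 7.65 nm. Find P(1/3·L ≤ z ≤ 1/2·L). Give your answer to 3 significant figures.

P ≈ 0.0978

|u|² is the probability density, so P = ∫_{1/3·L}^{1/2·L} |u|² dz.
The normalization integral ∫|u|²dz over the whole domain equals L/2·A², and A² cancels in the ratio.
Substituting t = z/L, A² and the length scale cancel in the ratio: P = ∫_{1/3}^{1/2} sin(2·π·t)^2 dt / ∫_{0}^{1} sin(2·π·t)^2 dt.
An antiderivative of sin(2·π·t)^2 is t/2 - sin(4·π·t)/(8·π); evaluating from 1/3 to 1/2 gives -√(3)/(16·π) + 1/12, while the full integral is 1/2.
This works out to P = (-√(3)/8 + π/6)/π.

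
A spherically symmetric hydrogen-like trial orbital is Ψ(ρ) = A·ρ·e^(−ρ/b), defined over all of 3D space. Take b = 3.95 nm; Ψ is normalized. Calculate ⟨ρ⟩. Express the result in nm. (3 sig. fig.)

By definition ⟨ρ⟩ = ∫ ρ |Ψ(ρ)|² 4πρ² dρ.
With ∫₀^∞ ρ^5 e^(−αρ) dρ = 5!/α^6, the ratio of the moment integral to the normalization integral gives ⟨ρ⟩ = 5·b/2.
Putting b = 3.95 gives 9.875.

⟨ρ⟩ ≈ 9.88 nm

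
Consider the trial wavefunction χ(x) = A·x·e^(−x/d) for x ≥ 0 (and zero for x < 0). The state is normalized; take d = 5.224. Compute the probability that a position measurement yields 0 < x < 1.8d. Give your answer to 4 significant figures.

|χ|² is the probability density, so P = ∫_{0}^{1.8d} |χ|² dx.
The normalization integral ∫|χ|²dx over the whole domain equals d^3/4·A², and A² cancels in the ratio.
Substituting u = x/d, A² and the length scale cancel in the ratio: P = ∫_{0}^{1.8} u^2·e^(-2·u) du / ∫_{0}^{∞} u^2·e^(-2·u) du.
An antiderivative of u^2·e^(-2·u) is -(2·u^2 + 2·u + 1)·e^(-2·u)/4; evaluating from 0 to 1.8 gives 1/4 - 277·e^(-18/5)/100, while the full integral is 1/4.
Taking the ratio, P = 0.69725.

P ≈ 0.6973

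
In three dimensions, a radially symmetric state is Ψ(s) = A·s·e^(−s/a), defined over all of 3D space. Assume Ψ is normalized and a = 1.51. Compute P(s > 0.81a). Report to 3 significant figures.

P ≈ 0.975

With dV = 4πs²ds, the probability is ∫|Ψ|² dV over s > 0.81a.
Normalization gives A² = 1/(3·π·a^5).
Substituting u = s/a, A², 4π and the length scale all cancel in the ratio: P = ∫_{0.81}^{∞} u^4·e^(-2·u) du / ∫_{0}^{∞} u^4·e^(-2·u) du.
With ∫ u^4·e^(-2·u) du = -(u^4/2 + u^3 + 3·u^2/2 + 3·u/2 + 3/4)·e^(-2·u) + C, the region integral is ≈ 0.73140 and the full one is 3/4.
Taking the ratio yields P = 0.9752.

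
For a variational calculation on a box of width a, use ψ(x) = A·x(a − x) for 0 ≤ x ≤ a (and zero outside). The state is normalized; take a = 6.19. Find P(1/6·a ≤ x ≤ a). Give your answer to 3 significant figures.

P = ∫_{1/6·a}^{a} |ψ(x)|² dx.
Since A² = 1/(a^5/30), this is the region integral divided by the full normalization integral.
Let u = x/a; then A² and the length scale cancel, so P = ∫_{1/6}^{1} u^2·(1 - u)^2 du ÷ ∫_{0}^{1} u^2·(1 - u)^2 du.
With ∫ u^2·(1 - u)^2 du = u^3·(6·u^2 - 15·u + 10)/30 + C, the region integral is 125/3888 and the full one is 1/30.
Taking the ratio, P = 625/648.

P ≈ 0.965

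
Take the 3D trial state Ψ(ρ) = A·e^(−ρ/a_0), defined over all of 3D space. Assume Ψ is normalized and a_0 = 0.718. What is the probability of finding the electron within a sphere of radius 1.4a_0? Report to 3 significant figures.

P ≈ 0.531

P = ∫ |Ψ|² 4πρ² dρ over ρ ≤ 1.4a_0.
A² is fixed by ∫₀^∞ 4πρ²|Ψ|² dρ = 1, i.e. A² = (π·a_0^3)^(−1).
Let u = ρ/a_0; then A², 4π and the length scale all cancel, so P = ∫_{0}^{1.4} u^2·e^(-2·u) du ÷ ∫_{0}^{∞} u^2·e^(-2·u) du.
Using ∫ u^2·e^(-2·u) du = -(2·u^2 + 2·u + 1)·e^(-2·u)/4, the numerator is 1/4 - 193·e^(-14/5)/100 and the denominator is 1/4.
Taking the ratio yields P = 0.5305.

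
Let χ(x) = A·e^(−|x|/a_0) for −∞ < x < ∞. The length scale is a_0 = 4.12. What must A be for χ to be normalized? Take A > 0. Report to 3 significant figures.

A ≈ 0.493

Require ∫ |χ|² dx = 1 over the whole domain.
∫|χ|² dx = A²·(a_0).
Setting this equal to 1 gives A² = 1/(a_0).
With a_0 = 4.12: A² = 0.2427 and A = 0.4927.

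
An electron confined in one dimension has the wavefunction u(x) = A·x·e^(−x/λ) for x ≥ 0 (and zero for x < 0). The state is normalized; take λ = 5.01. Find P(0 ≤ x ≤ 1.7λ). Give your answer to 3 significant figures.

P ≈ 0.660

P = ∫_{0}^{1.7λ} |u(x)|² dx.
The normalization integral ∫|u|²dx over the whole domain equals λ^3/4·A², and A² cancels in the ratio.
In terms of t = x/λ (A² and the length scale cancel between numerator and denominator), P = [∫_{0}^{1.7} t^2·e^(-2·t) dt] / [∫_{0}^{∞} t^2·e^(-2·t) dt].
With ∫ t^2·e^(-2·t) dt = -(2·t^2 + 2·t + 1)·e^(-2·t)/4 + C, the region integral is 1/4 - 509·e^(-17/5)/200 and the full one is 1/4.
Evaluating gives P = 0.6603.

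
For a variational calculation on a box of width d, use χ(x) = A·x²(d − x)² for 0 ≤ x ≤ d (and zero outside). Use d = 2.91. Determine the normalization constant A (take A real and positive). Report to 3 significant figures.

A ≈ 0.205

Normalization requires ∫|χ|² dx = 1, integrated from 0 to d.
Expanding the polynomial and integrating term by term, with χ = A·x²(d − x)², the integral evaluates to A²·[d^9/630].
So A² = (d^9/630)^(−1).
Substituting d = 2.91 gives A² = 0.04210, so A = 0.2052.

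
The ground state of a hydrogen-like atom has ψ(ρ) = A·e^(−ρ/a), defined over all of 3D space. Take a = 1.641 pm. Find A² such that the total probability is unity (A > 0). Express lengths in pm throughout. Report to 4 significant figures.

Normalization requires ∫|ψ|² 4πρ² dρ = 1, integrated from 0 to ∞.
(Spherical symmetry: dV = 4πρ² dρ.)
Using ∫₀^∞ ρⁿ e^(−αρ) dρ = n!/αⁿ⁺¹, ∫|ψ|² 4πρ² dρ = A²·(π·a^3).
So A² = (π·a^3)^(−1).
Substituting a = 1.641 gives A² = 0.072032, so A = 0.26839.

A^2 ≈ 0.07203 pm^(-3)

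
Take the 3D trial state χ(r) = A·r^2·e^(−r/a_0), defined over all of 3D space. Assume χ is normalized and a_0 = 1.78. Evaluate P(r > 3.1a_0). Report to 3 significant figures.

P ≈ 0.574

With dV = 4πr²dr, the probability is ∫|χ|² dV over r > 3.1a_0.
The full normalization integral is A²·[45·π·a_0^7/2] = 1, fixing A².
Let u = r/a_0; then A², 4π and the length scale all cancel, so P = ∫_{3.1}^{∞} u^6·e^(-2·u) du ÷ ∫_{0}^{∞} u^6·e^(-2·u) du.
An antiderivative of u^6·e^(-2·u) is -(4·u^6 + 12·u^5 + 30·u^4 + 60·u^3 + 90·u^2 + 90·u + 45)·e^(-2·u)/8; evaluating from 3.1 to ∞ gives ≈ 3.2299, while the full integral is 45/8.
The region integral divided by the full integral gives P = 0.5742.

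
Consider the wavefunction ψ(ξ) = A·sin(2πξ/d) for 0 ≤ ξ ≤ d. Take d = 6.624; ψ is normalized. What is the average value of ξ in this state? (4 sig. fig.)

By definition ⟨ξ⟩ = ∫ ξ |ψ(ξ)|² dξ.
Using sin²θ = (1 − cos 2θ)/2, evaluating both integrals, ⟨ξ⟩ = d/2.
With d = 6.624, ⟨ξ⟩ = 3.3120.

⟨ξ⟩ ≈ 3.312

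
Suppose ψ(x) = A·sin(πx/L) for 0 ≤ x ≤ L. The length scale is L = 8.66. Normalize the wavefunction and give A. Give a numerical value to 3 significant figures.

We need A² ∫|f|² dx = 1, taking the integral from 0 to L.
∫|ψ|² dx = A²·(L/2).
So A² = (L/2)^(−1).
Substituting L = 8.66 gives A² = 0.2309, so A = 0.4806.

A ≈ 0.481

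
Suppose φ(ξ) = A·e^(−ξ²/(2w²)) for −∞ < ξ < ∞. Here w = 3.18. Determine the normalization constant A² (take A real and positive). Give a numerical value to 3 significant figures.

A^2 ≈ 0.177

Normalization requires ∫|φ|² dξ = 1, integrated from −∞ to ∞.
∫|φ|² dξ = A²·(√(π)·w).
Setting this equal to 1 gives A² = 1/(√(π)·w).
With w = 3.18: A² = 0.1774 and A = 0.4212.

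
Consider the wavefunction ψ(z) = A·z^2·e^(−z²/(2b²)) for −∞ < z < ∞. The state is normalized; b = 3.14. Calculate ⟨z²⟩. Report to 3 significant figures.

⟨z^2⟩ ≈ 24.6

By definition ⟨z²⟩ = ∫ z^2 |ψ(z)|² dz.
Evaluating both integrals, ⟨z²⟩ = 5·b^2/2.
With b = 3.14, ⟨z^2⟩ = 24.65.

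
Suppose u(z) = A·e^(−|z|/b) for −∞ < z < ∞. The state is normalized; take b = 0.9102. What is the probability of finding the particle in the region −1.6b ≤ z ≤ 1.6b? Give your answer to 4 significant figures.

The probability is P = ∫ |u|² dz over [−1.6b, 1.6b].
The normalization integral ∫|u|²dz over the whole domain equals b·A², and A² cancels in the ratio.
By symmetry take twice the z ≥ 0 contribution in numerator and denominator; the 2's cancel. Substituting t = z/b, A² and the length scale cancel in the ratio: P = ∫_{0}^{1.6} e^(-2·t) dt / ∫_{0}^{∞} e^(-2·t) dt.
Using ∫ e^(-2·t) dt = -e^(-2·t)/2, the numerator is 1/2 - e^(-16/5)/2 and the denominator is 1/2.
Evaluating gives P = 0.95924.

P ≈ 0.9592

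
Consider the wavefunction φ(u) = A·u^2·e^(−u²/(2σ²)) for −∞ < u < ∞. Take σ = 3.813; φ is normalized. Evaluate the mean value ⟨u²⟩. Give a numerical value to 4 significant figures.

⟨u^2⟩ ≈ 36.35

The expectation value is the |φ|²-weighted average of u^2: ∫ u^2|φ|² du.
Differentiating ∫e^(−αu²) du = √(π/α) under α to get the higher moments, evaluating both integrals, ⟨u²⟩ = 5·σ^2/2.
With σ = 3.813, ⟨u^2⟩ = 36.347.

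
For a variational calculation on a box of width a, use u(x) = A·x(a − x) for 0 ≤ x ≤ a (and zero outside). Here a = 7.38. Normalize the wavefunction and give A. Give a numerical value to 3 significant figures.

Normalization requires ∫|u|² dx = 1, integrated from 0 to a.
With u = A·x(a − x), the integral evaluates to A²·[a^5/30].
Setting this equal to 1 gives A² = 1/(a^5/30).
Plugging in a = 7.38 yields A = 0.03702.

A ≈ 0.0370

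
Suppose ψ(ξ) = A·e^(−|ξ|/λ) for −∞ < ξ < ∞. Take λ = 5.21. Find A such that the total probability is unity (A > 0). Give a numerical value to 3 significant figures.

A ≈ 0.438

We need A² ∫|f|² dξ = 1, taking the integral from −∞ to ∞.
With ∫₀^∞ ξ^0 e^(−αξ) dξ = 0!/α^1, with ψ = A·e^(−|ξ|/λ), the integral evaluates to A²·[λ].
So A² = (λ)^(−1).
Substituting λ = 5.21 gives A² = 0.1919, so A = 0.4381.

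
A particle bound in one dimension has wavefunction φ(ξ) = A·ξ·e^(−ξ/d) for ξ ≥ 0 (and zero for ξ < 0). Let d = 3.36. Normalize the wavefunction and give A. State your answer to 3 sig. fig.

The normalization condition is ∫|φ|² dξ = 1 from 0 to ∞.
With ∫₀^∞ ξ^2 e^(−αξ) dξ = 2!/α^3, the integral (without the A² prefactor) comes out to d^3/4.
Hence A² = 1/[d^3/4].
Plugging in d = 3.36 yields A = 0.3247.

A ≈ 0.325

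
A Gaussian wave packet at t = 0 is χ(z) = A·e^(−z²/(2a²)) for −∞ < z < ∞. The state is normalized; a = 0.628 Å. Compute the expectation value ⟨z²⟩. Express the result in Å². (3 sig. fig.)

The expectation value is the |χ|²-weighted average of z^2: ∫ z^2|χ|² dz.
Differentiating ∫e^(−αz²) dz = √(π/α) under α to get the higher moments, evaluating both integrals, ⟨z²⟩ = a^2/2.
With a = 0.628, ⟨z^2⟩ = 0.1972.

⟨z^2⟩ ≈ 0.197 Å^2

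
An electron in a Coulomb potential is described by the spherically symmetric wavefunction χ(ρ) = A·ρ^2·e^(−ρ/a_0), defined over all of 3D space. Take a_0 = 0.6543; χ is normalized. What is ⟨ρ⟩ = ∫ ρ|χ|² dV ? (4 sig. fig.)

⟨ρ⟩ ≈ 2.290

⟨ρ⟩ = ∫ ρ |χ|² 4πρ² dρ over the full domain.
Evaluating both integrals, ⟨ρ⟩ = 7·a_0/2.
With a_0 = 0.6543, ⟨ρ⟩ = 2.2901.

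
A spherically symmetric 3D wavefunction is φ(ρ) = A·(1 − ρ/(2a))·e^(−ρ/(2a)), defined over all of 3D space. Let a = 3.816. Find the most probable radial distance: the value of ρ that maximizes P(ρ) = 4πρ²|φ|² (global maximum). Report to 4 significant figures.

The maximum of P(ρ) = 4πρ²|φ|² occurs where its derivative vanishes.
This gives ρ = a·(√(5) + 3).
With a = 3.816, the most probable radial distance is 19.981.

ρ ≈ 19.98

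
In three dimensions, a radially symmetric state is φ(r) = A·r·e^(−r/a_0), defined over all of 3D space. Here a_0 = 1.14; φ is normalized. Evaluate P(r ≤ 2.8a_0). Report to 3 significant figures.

Integrate the radial probability density 4πr²|φ|² over r ≤ 2.8a_0.
Normalization gives A² = 1/(3·π·a_0^5).
Let u = r/a_0; then A², 4π and the length scale all cancel, so P = ∫_{0}^{2.8} u^4·e^(-2·u) du ÷ ∫_{0}^{∞} u^4·e^(-2·u) du.
With ∫ u^4·e^(-2·u) du = -(u^4/2 + u^3 + 3·u^2/2 + 3·u/2 + 3/4)·e^(-2·u) + C, the region integral is ≈ 0.49339 and the full one is 3/4.
Taking the ratio yields P = 0.6578.

P ≈ 0.658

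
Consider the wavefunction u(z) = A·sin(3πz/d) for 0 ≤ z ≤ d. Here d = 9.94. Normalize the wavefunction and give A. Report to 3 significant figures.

A ≈ 0.449

Require ∫ |u|² dz = 1 over the whole domain.
Using sin²θ = (1 − cos 2θ)/2, with u = A·sin(3πz/d), the integral evaluates to A²·[d/2].
So A² = (d/2)^(−1).
Substituting d = 9.94 gives A² = 0.2012, so A = 0.4486.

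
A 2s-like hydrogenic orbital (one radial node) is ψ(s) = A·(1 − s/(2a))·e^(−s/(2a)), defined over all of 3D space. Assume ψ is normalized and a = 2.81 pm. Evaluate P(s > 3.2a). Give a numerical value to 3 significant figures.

Integrate the radial probability density 4πs²|ψ|² over s > 3.2a.
A² is fixed by ∫₀^∞ 4πs²|ψ|² ds = 1, i.e. A² = (8·π·a^3)^(−1).
Let u = s/a; then A², 4π and the length scale all cancel, so P = ∫_{3.2}^{∞} u^2·(1 - u/2)^2·e^(-u) du ÷ ∫_{0}^{∞} u^2·(1 - u/2)^2·e^(-u) du.
An antiderivative of u^2·(1 - u/2)^2·e^(-u) is -(u^4/4 + u^2 + 2·u + 2)·e^(-u); evaluating from 3.2 to ∞ gives ≈ 1.8284, while the full integral is 2.
The region integral divided by the full integral gives P = 0.9142.

P ≈ 0.914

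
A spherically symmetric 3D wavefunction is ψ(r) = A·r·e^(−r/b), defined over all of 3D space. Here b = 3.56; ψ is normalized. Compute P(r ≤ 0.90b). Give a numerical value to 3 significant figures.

P ≈ 0.0364

P = ∫ |ψ|² 4πr² dr over r ≤ 0.90b.
Normalization gives A² = 1/(3·π·b^5).
Substituting u = r/b, A², 4π and the length scale all cancel in the ratio: P = ∫_{0}^{0.90} u^4·e^(-2·u) du / ∫_{0}^{∞} u^4·e^(-2·u) du.
An antiderivative of u^4·e^(-2·u) is -(u^4/2 + u^3 + 3·u^2/2 + 3·u/2 + 3/4)·e^(-2·u); evaluating from 0 to 0.90 gives ≈ 0.027305, while the full integral is 3/4.
Taking the ratio yields P = 0.03641.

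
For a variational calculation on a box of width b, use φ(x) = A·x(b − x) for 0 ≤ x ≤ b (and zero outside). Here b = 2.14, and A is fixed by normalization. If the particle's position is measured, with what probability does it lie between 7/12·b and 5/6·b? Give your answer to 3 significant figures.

P ≈ 0.311

|φ|² is the probability density, so P = ∫_{7/12·b}^{5/6·b} |φ|² dx.
Since A² = 1/(b^5/30), this is the region integral divided by the full normalization integral.
In terms of u = x/b (A² and the length scale cancel between numerator and denominator), P = [∫_{7/12}^{5/6} u^2·(1 - u)^2 du] / [∫_{0}^{1} u^2·(1 - u)^2 du].
An antiderivative of u^2·(1 - u)^2 is u^3·(6·u^2 - 15·u + 10)/30; evaluating from 7/12 to 5/6 gives ≈ 0.010371, while the full integral is 1/30.
The result is P = 0.3111.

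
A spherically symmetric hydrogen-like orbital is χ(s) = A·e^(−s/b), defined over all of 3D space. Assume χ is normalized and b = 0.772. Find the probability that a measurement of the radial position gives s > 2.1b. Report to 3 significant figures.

P ≈ 0.210

P = ∫ |χ|² 4πs² ds over s > 2.1b.
The full normalization integral is A²·[π·b^3] = 1, fixing A².
Substituting u = s/b, A², 4π and the length scale all cancel in the ratio: P = ∫_{2.1}^{∞} u^2·e^(-2·u) du / ∫_{0}^{∞} u^2·e^(-2·u) du.
With ∫ u^2·e^(-2·u) du = -(2·u^2 + 2·u + 1)·e^(-2·u)/4 + C, the region integral is 701·e^(-21/5)/200 and the full one is 1/4.
The region integral divided by the full integral gives P = 0.2102.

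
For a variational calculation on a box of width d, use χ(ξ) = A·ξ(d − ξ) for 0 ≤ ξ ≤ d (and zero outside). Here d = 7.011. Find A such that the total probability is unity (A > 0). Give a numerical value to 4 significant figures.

The normalization condition is ∫|χ|² dξ = 1 from 0 to d.
Expanding the polynomial and integrating term by term, ∫|χ|² dξ = A²·(d^5/30).
So A² = (d^5/30)^(−1).
Plugging in d = 7.011 yields A = 0.042083.

A ≈ 0.04208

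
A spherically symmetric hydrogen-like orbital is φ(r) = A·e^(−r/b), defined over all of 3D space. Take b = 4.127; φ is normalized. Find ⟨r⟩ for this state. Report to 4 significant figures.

The expectation value is the |φ|²-weighted average of r: ∫ r|φ|² 4πr² dr.
Since the A² factors cancel between numerator and denominator, ⟨r⟩ = 3·b/2.
With b = 4.127, ⟨r⟩ = 6.1905.

⟨r⟩ ≈ 6.191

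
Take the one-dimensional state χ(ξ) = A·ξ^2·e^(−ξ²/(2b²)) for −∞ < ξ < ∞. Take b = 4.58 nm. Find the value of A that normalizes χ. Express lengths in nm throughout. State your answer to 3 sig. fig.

A ≈ 0.0193 nm^(-5/2)

The normalization condition is ∫|χ|² dξ = 1 from −∞ to ∞.
∫|χ|² dξ = A²·(3·√(π)·b^5/4).
Hence A² = 1/[3·√(π)·b^5/4].
With b = 4.58: A² = 0.0003733 and A = 0.01932.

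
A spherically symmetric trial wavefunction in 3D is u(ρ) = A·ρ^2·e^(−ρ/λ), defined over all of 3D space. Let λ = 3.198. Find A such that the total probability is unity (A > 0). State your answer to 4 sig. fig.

A ≈ 0.002034

Require ∫ |u|² 4πρ² dρ = 1 over the whole domain.
In 3D with spherical symmetry the volume element is 4πρ² dρ.
Using ∫₀^∞ ρⁿ e^(−αρ) dρ = n!/αⁿ⁺¹, ∫|u|² 4πρ² dρ = A²·(45·π·λ^7/2).
So A² = (45·π·λ^7/2)^(−1).
Plugging in λ = 3.198 yields A = 0.0020336.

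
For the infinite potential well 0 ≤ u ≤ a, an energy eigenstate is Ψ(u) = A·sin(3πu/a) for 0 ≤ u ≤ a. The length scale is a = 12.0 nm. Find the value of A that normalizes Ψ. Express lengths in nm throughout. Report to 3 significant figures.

A ≈ 0.408 nm^(-1/2)

Require ∫ |Ψ|² du = 1 over the whole domain.
With Ψ = A·sin(3πu/a), the integral evaluates to A²·[a/2].
Setting this equal to 1 gives A² = 1/(a/2).
Substituting a = 12.0 gives A² = 0.1667, so A = 0.4082.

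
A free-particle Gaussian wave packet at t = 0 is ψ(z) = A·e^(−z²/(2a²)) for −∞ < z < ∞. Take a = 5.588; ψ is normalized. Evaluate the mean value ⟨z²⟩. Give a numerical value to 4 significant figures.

The expectation value is the |ψ|²-weighted average of z^2: ∫ z^2|ψ|² dz.
Evaluating both integrals, ⟨z²⟩ = a^2/2.
With a = 5.588, ⟨z^2⟩ = 15.613.

⟨z^2⟩ ≈ 15.61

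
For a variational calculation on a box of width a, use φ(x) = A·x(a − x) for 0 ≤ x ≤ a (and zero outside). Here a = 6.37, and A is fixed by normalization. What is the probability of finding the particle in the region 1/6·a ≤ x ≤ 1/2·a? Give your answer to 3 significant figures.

P ≈ 0.465

|φ|² is the probability density, so P = ∫_{1/6·a}^{1/2·a} |φ|² dx.
The normalization integral ∫|φ|²dx over the whole domain equals a^5/30·A², and A² cancels in the ratio.
Let u = x/a; then A² and the length scale cancel, so P = ∫_{1/6}^{1/2} u^2·(1 - u)^2 du ÷ ∫_{0}^{1} u^2·(1 - u)^2 du.
An antiderivative of u^2·(1 - u)^2 is u^3·(6·u^2 - 15·u + 10)/30; evaluating from 1/6 to 1/2 gives ≈ 0.015484, while the full integral is 1/30.
Evaluating gives P = 301/648.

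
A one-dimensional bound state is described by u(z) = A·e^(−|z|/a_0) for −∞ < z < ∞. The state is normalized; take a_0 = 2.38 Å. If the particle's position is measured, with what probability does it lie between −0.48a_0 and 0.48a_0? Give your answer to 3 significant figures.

|u|² is the probability density, so P = ∫_{−0.48a_0}^{0.48a_0} |u|² dz.
The normalization integral ∫|u|²dz over the whole domain equals a_0·A², and A² cancels in the ratio.
By symmetry take twice the z ≥ 0 contribution in numerator and denominator; the 2's cancel. In terms of t = z/a_0 (A² and the length scale cancel between numerator and denominator), P = [∫_{0}^{0.48} e^(-2·t) dt] / [∫_{0}^{∞} e^(-2·t) dt].
Using ∫ e^(-2·t) dt = -e^(-2·t)/2, the numerator is 1/2 - e^(-24/25)/2 and the denominator is 1/2.
The result is P = 0.6171.

P ≈ 0.617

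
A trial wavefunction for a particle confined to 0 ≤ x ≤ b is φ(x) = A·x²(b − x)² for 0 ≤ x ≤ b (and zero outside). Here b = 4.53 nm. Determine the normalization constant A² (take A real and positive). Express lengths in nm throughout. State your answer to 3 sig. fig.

A^2 ≈ 0.000784 nm^(-9)

Normalization requires ∫|φ|² dx = 1, integrated from 0 to b.
The integral (without the A² prefactor) comes out to b^9/630.
Plugging in b = 4.53 yields A = 0.02800.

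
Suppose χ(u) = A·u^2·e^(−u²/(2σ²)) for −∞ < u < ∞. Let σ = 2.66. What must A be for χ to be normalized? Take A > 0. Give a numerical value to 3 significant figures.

A ≈ 0.0752

Require ∫ |χ|² du = 1 over the whole domain.
Differentiating ∫e^(−αu²) du = √(π/α) under α to get the higher moments, carrying out the integral gives A² · 3·√(π)·σ^5/4.
So A² = (3·√(π)·σ^5/4)^(−1).
Plugging in σ = 2.66 yields A = 0.07516.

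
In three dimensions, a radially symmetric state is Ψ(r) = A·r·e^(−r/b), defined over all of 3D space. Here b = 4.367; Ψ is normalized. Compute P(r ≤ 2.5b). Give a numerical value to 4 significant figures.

P = ∫ |Ψ|² 4πr² dr over r ≤ 2.5b.
The full normalization integral is A²·[3·π·b^5] = 1, fixing A².
In terms of u = r/b (A², 4π and the length scale all cancel between numerator and denominator), P = [∫_{0}^{2.5} u^4·e^(-2·u) du] / [∫_{0}^{∞} u^4·e^(-2·u) du].
With ∫ u^4·e^(-2·u) du = -(u^4/2 + u^3 + 3·u^2/2 + 3·u/2 + 3/4)·e^(-2·u) + C, the region integral is 3/4 - 1569·e^(-5)/32 and the full one is 3/4.
Taking the ratio yields P = 0.55951.

P ≈ 0.5595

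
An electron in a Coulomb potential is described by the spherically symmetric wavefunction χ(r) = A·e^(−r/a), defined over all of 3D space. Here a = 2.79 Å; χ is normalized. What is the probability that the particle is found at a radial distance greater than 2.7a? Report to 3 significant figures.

P ≈ 0.0948

With dV = 4πr²dr, the probability is ∫|χ|² dV over r > 2.7a.
The full normalization integral is A²·[π·a^3] = 1, fixing A².
Let u = r/a; then A², 4π and the length scale all cancel, so P = ∫_{2.7}^{∞} u^2·e^(-2·u) du ÷ ∫_{0}^{∞} u^2·e^(-2·u) du.
An antiderivative of u^2·e^(-2·u) is -(2·u^2 + 2·u + 1)·e^(-2·u)/4; evaluating from 2.7 to ∞ gives 1049·e^(-27/5)/200, while the full integral is 1/4.
The region integral divided by the full integral gives P = 0.09476.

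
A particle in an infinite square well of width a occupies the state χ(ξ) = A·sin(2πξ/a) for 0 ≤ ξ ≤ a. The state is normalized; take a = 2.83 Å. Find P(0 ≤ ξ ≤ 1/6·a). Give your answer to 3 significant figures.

The probability is P = ∫ |χ|² dξ over [0, 1/6·a].
With A² fixed by ∫|χ|² = 1, i.e. A² = (a/2)^(−1), substitute and integrate.
In terms of u = ξ/a (A² and the length scale cancel between numerator and denominator), P = [∫_{0}^{1/6} sin(2·π·u)^2 du] / [∫_{0}^{1} sin(2·π·u)^2 du].
An antiderivative of sin(2·π·u)^2 is u/2 - sin(4·π·u)/(8·π); evaluating from 0 to 1/6 gives -√(3)/(16·π) + 1/12, while the full integral is 1/2.
This works out to P = (-√(3)/8 + π/6)/π.

P ≈ 0.0978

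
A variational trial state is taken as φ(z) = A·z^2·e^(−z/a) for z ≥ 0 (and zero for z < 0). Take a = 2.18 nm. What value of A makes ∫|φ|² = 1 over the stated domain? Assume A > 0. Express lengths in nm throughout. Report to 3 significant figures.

Require ∫ |φ|² dz = 1 over the whole domain.
With φ = A·z^2·e^(−z/a), the integral evaluates to A²·[3·a^5/4].
With a = 2.18: A² = 0.02708 and A = 0.1646.

A ≈ 0.165 nm^(-5/2)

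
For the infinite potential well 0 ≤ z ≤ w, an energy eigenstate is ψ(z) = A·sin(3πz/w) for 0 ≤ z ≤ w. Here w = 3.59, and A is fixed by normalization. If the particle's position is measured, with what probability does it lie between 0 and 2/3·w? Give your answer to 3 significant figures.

P ≈ 0.667

The probability is P = ∫ |ψ|² dz over [0, 2/3·w].
Since A² = 1/(w/2), this is the region integral divided by the full normalization integral.
Substituting u = z/w, A² and the length scale cancel in the ratio: P = ∫_{0}^{2/3} sin(3·π·u)^2 du / ∫_{0}^{1} sin(3·π·u)^2 du.
An antiderivative of sin(3·π·u)^2 is u/2 - sin(6·π·u)/(12·π); evaluating from 0 to 2/3 gives 1/3, while the full integral is 1/2.
Taking the ratio, P = 2/3.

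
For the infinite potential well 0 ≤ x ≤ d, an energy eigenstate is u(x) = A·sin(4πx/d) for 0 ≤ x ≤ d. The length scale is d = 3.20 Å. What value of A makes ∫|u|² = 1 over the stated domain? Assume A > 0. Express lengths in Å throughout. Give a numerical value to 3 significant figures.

Require ∫ |u|² dx = 1 over the whole domain.
∫|u|² dx = A²·(d/2).
Setting this equal to 1 gives A² = 1/(d/2).
Plugging in d = 3.20 yields A = 0.7906.

A ≈ 0.791 Å^(-1/2)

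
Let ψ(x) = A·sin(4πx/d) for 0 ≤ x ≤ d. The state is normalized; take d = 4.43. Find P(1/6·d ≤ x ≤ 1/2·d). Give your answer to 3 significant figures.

P = ∫_{1/6·d}^{1/2·d} |ψ(x)|² dx.
With A² fixed by ∫|ψ|² = 1, i.e. A² = (d/2)^(−1), substitute and integrate.
Let u = x/d; then A² and the length scale cancel, so P = ∫_{1/6}^{1/2} sin(4·π·u)^2 du ÷ ∫_{0}^{1} sin(4·π·u)^2 du.
With ∫ sin(4·π·u)^2 du = u/2 - sin(4·π·u)·cos(4·π·u)/(8·π) + C, the region integral is -√(3)/(32·π) + 1/6 and the full one is 1/2.
Taking the ratio, P = (-√(3)/16 + π/3)/π.

P ≈ 0.299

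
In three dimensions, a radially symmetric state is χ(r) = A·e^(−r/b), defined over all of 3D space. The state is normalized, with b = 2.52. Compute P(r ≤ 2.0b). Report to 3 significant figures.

P ≈ 0.762

Integrate the radial probability density 4πr²|χ|² over r ≤ 2.0b.
A² is fixed by ∫₀^∞ 4πr²|χ|² dr = 1, i.e. A² = (π·b^3)^(−1).
Substituting u = r/b, A², 4π and the length scale all cancel in the ratio: P = ∫_{0}^{2.0} u^2·e^(-2·u) du / ∫_{0}^{∞} u^2·e^(-2·u) du.
With ∫ u^2·e^(-2·u) du = -(2·u^2 + 2·u + 1)·e^(-2·u)/4 + C, the region integral is 1/4 - 13·e^(-4)/4 and the full one is 1/4.
The region integral divided by the full integral gives P = 0.7619.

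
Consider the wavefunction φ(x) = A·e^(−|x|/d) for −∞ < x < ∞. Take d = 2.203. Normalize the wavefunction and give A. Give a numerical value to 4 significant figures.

A ≈ 0.6737

We need A² ∫|f|² dx = 1, taking the integral from −∞ to ∞.
∫|φ|² dx = A²·(d).
Hence A² = 1/[d].
With d = 2.203: A² = 0.45393 and A = 0.67374.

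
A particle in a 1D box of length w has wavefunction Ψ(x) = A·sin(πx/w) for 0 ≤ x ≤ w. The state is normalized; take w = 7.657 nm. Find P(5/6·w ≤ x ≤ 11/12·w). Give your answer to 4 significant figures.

P ≈ 0.02508

P = ∫_{5/6·w}^{11/12·w} |Ψ(x)|² dx.
Since A² = 1/(w/2), this is the region integral divided by the full normalization integral.
Substituting u = x/w, A² and the length scale cancel in the ratio: P = ∫_{5/6}^{11/12} sin(π·u)^2 du / ∫_{0}^{1} sin(π·u)^2 du.
With ∫ sin(π·u)^2 du = u/2 - sin(2·π·u)/(4·π) + C, the region integral is -√(3)/(8·π) + 1/(8·π) + 1/24 and the full one is 1/2.
The result is P = (-3·√(3) + 3 + π)/(12·π).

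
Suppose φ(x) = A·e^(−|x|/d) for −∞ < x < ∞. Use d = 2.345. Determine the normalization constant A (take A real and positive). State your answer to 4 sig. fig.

A ≈ 0.6530

We need A² ∫|f|² dx = 1, taking the integral from −∞ to ∞.
Recall ∫₀^∞ x^m e^(−x/β) dx = m!·β^(m+1), with φ = A·e^(−|x|/d), the integral evaluates to A²·[d].
Setting this equal to 1 gives A² = 1/(d).
Substituting d = 2.345 gives A² = 0.42644, so A = 0.65302.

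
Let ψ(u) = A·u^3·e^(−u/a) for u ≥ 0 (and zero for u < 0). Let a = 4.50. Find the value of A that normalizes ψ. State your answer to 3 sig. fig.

A ≈ 0.00218

We need A² ∫|f|² du = 1, taking the integral from 0 to ∞.
Carrying out the integral gives A² · 45·a^7/8.
With a = 4.50: A² = 0.000004758 and A = 0.002181.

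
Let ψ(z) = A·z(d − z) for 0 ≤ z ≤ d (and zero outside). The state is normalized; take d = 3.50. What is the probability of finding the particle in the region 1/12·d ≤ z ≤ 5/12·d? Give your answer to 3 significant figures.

The probability is P = ∫ |ψ|² dz over [1/12·d, 5/12·d].
With A² fixed by ∫|ψ|² = 1, i.e. A² = (d^5/30)^(−1), substitute and integrate.
Let u = z/d; then A² and the length scale cancel, so P = ∫_{1/12}^{5/12} u^2·(1 - u)^2 du ÷ ∫_{0}^{1} u^2·(1 - u)^2 du.
An antiderivative of u^2·(1 - u)^2 is u^3·(6·u^2 - 15·u + 10)/30; evaluating from 1/12 to 5/12 gives ≈ 0.011384, while the full integral is 1/30.
Taking the ratio, P = 0.3415.

P ≈ 0.342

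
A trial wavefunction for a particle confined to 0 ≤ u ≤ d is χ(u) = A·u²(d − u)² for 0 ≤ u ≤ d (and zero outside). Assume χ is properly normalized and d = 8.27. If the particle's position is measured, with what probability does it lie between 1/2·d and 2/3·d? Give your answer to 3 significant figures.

P = ∫_{1/2·d}^{2/3·d} |χ(u)|² du.
The normalization integral ∫|χ|²du over the whole domain equals d^9/630·A², and A² cancels in the ratio.
In terms of t = u/d (A² and the length scale cancel between numerator and denominator), P = [∫_{1/2}^{2/3} t^4·(1 - t)^4 dt] / [∫_{0}^{1} t^4·(1 - t)^4 dt].
Using ∫ t^4·(1 - t)^4 dt = t^5·(70·t^4 - 315·t^3 + 540·t^2 - 420·t + 126)/630, the numerator is ≈ 0.00056374 and the denominator is 1/630.
The result is P = 0.3552.

P ≈ 0.355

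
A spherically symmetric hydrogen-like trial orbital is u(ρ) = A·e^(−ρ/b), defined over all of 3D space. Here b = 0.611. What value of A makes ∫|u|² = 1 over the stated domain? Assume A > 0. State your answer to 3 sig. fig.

A ≈ 1.18

The normalization condition is ∫|u|² 4πρ² dρ = 1 from 0 to ∞.
(Spherical symmetry: dV = 4πρ² dρ.)
With ∫₀^∞ ρ^2 e^(−αρ) dρ = 2!/α^3, with u = A·e^(−ρ/b), the integral evaluates to A²·[π·b^3].
So A² = (π·b^3)^(−1).
Substituting b = 0.611 gives A² = 1.395, so A = 1.181.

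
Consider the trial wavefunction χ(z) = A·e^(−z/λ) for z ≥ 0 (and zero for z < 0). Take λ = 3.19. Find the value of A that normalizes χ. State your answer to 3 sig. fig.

A ≈ 0.792

Require ∫ |χ|² dz = 1 over the whole domain.
With χ = A·e^(−z/λ), the integral evaluates to A²·[λ/2].
So A² = (λ/2)^(−1).
Plugging in λ = 3.19 yields A = 0.7918.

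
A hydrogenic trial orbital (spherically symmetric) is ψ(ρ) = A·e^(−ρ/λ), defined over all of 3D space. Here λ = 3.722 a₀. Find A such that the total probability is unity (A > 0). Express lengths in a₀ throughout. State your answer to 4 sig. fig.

A ≈ 0.07857 a₀^(-3/2)

Normalization requires ∫|ψ|² 4πρ² dρ = 1, integrated from 0 to ∞.
The angular integral contributes 4π, leaving ∫₀^∞ ρ²|ψ|² dρ.
Carrying out the integral gives A² · π·λ^3.
Hence A² = 1/[π·λ^3].
Substituting λ = 3.722 gives A² = 0.0061734, so A = 0.078571.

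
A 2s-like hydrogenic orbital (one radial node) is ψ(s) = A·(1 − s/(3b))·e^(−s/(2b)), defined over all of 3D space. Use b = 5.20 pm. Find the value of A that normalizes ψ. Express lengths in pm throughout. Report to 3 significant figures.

A ≈ 0.0291 pm^(-3/2)

Require ∫ |ψ|² 4πs² ds = 1 over the whole domain.
With ψ = A·(1 − s/(3b))·e^(−s/(2b)), the integral evaluates to A²·[8·π·b^3/3].
Hence A² = 1/[8·π·b^3/3].
With b = 5.20: A² = 0.0008489 and A = 0.02914.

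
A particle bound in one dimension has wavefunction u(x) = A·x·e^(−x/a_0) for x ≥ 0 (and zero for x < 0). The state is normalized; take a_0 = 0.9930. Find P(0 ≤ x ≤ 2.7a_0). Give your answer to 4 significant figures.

P ≈ 0.9052

The probability is P = ∫ |u|² dx over [0, 2.7a_0].
Since A² = 1/(a_0^3/4), this is the region integral divided by the full normalization integral.
Substituting t = x/a_0, A² and the length scale cancel in the ratio: P = ∫_{0}^{2.7} t^2·e^(-2·t) dt / ∫_{0}^{∞} t^2·e^(-2·t) dt.
With ∫ t^2·e^(-2·t) dt = -(2·t^2 + 2·t + 1)·e^(-2·t)/4 + C, the region integral is 1/4 - 1049·e^(-27/5)/200 and the full one is 1/4.
Taking the ratio, P = 0.90524.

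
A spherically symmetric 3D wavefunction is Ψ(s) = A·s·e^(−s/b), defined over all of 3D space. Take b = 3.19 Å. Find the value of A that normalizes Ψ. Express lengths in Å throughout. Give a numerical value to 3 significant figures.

A ≈ 0.0179 Å^(-5/2)

We need A² ∫|f|² 4πs² ds = 1, taking the integral from 0 to ∞.
In 3D with spherical symmetry the volume element is 4πs² ds.
Recall ∫₀^∞ s^m e^(−s/β) ds = m!·β^(m+1), with Ψ = A·s·e^(−s/b), the integral evaluates to A²·[3·π·b^5].
So A² = (3·π·b^5)^(−1).
With b = 3.19: A² = 0.0003212 and A = 0.01792.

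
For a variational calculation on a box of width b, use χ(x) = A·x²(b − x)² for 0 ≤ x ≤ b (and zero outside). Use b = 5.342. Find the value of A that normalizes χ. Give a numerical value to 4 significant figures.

We need A² ∫|f|² dx = 1, taking the integral from 0 to b.
Expanding the polynomial and integrating term by term, ∫|χ|² dx = A²·(b^9/630).
Setting this equal to 1 gives A² = 1/(b^9/630).
Substituting b = 5.342 gives A² = 0.00017783, so A = 0.013335.

A ≈ 0.01334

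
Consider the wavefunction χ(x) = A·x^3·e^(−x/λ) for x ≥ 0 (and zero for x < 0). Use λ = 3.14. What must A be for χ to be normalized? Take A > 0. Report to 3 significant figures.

A ≈ 0.00769

Require ∫ |χ|² dx = 1 over the whole domain.
∫|χ|² dx = A²·(45·λ^7/8).
So A² = (45·λ^7/8)^(−1).
Substituting λ = 3.14 gives A² = 0.00005907, so A = 0.007686.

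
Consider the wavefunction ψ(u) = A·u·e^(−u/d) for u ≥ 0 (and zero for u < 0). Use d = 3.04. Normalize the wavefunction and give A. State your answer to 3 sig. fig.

The normalization condition is ∫|ψ|² du = 1 from 0 to ∞.
The integral (without the A² prefactor) comes out to d^3/4.
Hence A² = 1/[d^3/4].
With d = 3.04: A² = 0.1424 and A = 0.3773.

A ≈ 0.377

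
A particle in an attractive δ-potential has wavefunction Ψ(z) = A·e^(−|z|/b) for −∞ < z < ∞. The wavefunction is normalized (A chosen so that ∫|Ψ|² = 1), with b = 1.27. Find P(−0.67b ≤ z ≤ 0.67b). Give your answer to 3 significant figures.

P ≈ 0.738

P = ∫_{−0.67b}^{0.67b} |Ψ(z)|² dz.
The normalization integral ∫|Ψ|²dz over the whole domain equals b·A², and A² cancels in the ratio.
Both integrals are even about z = 0, so only the z ≥ 0 halves are needed (the factors of 2 cancel). In terms of u = z/b (A² and the length scale cancel between numerator and denominator), P = [∫_{0}^{0.67} e^(-2·u) du] / [∫_{0}^{∞} e^(-2·u) du].
Using ∫ e^(-2·u) du = -e^(-2·u)/2, the numerator is 1/2 - e^(-67/50)/2 and the denominator is 1/2.
This works out to P = 0.7382.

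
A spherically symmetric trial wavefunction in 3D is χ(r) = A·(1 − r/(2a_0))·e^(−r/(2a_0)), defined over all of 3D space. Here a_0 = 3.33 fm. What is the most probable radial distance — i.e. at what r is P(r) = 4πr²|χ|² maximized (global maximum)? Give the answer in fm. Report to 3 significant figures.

The maximum of P(r) = 4πr²|χ|² occurs where its derivative vanishes.
This gives r = a_0·(√(5) + 3).
With a_0 = 3.33, the most probable radial distance is 17.44 fm.

r ≈ 17.4 fm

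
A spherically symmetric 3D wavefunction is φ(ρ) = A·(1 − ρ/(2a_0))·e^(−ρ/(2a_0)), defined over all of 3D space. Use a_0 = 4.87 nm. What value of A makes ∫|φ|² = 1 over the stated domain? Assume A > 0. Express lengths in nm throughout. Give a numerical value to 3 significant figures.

A ≈ 0.0186 nm^(-3/2)

Normalization requires ∫|φ|² 4πρ² dρ = 1, integrated from 0 to ∞.
(Spherical symmetry: dV = 4πρ² dρ.)
Using ∫₀^∞ ρⁿ e^(−αρ) dρ = n!/αⁿ⁺¹, the integral (without the A² prefactor) comes out to 8·π·a_0^3.
Hence A² = 1/[8·π·a_0^3].
Plugging in a_0 = 4.87 yields A = 0.01856.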